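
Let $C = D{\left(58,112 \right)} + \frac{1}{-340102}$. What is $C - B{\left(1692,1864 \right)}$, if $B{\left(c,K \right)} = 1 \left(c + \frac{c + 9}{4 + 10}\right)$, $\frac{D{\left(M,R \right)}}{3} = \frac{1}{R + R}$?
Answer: $- \frac{1409760967}{777376} \approx -1813.5$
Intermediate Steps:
$D{\left(M,R \right)} = \frac{3}{2 R}$ ($D{\left(M,R \right)} = \frac{3}{R + R} = \frac{3}{2 R}$)
$B{\left(c,K \right)} = \frac{9}{14} + \frac{15 c}{14}$ ($B{\left(c,K \right)} = 1 \left(c + \frac{9 + c}{14}\right) = 1 \left(c + \left(9 + c\right) \frac{1}{14}\right) = 1 \left(c + \left(\frac{9}{14} + \frac{c}{14}\right)\right) = 1 \left(\frac{9}{14} + \frac{15 c}{14}\right) = \frac{9}{14} + \frac{15 c}{14}$)
$C = \frac{10409}{777376}$ ($C = \frac{3}{2 \cdot 112} + \frac{1}{-340102} = \frac{3}{2} \cdot \frac{1}{112} - \frac{1}{340102} = \frac{3}{224} - \frac{1}{340102} = \frac{10409}{777376} \approx 0.01339$)
$C - B{\left(1692,1864 \right)} = \frac{10409}{777376} - \left(\frac{9}{14} + \frac{15}{14} \cdot 1692\right) = \frac{10409}{777376} - \left(\frac{9}{14} + \frac{12690}{7}\right) = \frac{10409}{777376} - \frac{3627}{2} = - \frac{1409760967}{777376}$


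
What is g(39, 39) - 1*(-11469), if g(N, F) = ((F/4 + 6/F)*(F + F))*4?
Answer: 14559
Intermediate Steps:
g(N, F) = 8*F*(6/F + F/4) (g(N, F) = ((F*(¼) + 6/F)*(2*F))*4 = ((F/4 + 6/F)*(2*F))*4 = ((6/F + F/4)*(2*F))*4 = (2*F*(6/F + F/4))*4 = 8*F*(6/F + F/4))
g(39, 39) - 1*(-11469) = (48 + 2*39²) - 1*(-11469) = (48 + 2*1521) + 11469 = (48 + 3042) + 11469 = 3090 + 11469 = 14559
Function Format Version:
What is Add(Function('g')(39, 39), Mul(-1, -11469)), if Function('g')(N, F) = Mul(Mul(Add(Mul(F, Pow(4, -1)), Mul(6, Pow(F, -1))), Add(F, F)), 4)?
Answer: 14559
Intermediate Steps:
Function('g')(N, F) = Mul(8, F, Add(Mul(6, Pow(F, -1)), Mul(Rational(1, 4), F))) (Function('g')(N, F) = Mul(Mul(Add(Mul(F, Rational(1, 4)), Mul(6, Pow(F, -1))), Mul(2, F)), 4) = Mul(Mul(Add(Mul(Rational(1, 4), F), Mul(6, Pow(F, -1))), Mul(2, F)), 4) = Mul(Mul(Add(Mul(6, Pow(F, -1)), Mul(Rational(1, 4), F)), Mul(2, F)), 4) = Mul(Mul(2, F, Add(Mul(6, Pow(F, -1)), Mul(Rational(1, 4), F))), 4) = Mul(8, F, Add(Mul(6, Pow(F, -1)), Mul(Rational(1, 4), F))))
Add(Function('g')(39, 39), Mul(-1, -11469)) = Add(Add(48, Mul(2, Pow(39, 2))), Mul(-1, -11469)) = Add(Add(48, Mul(2, 1521)), 11469) = Add(Add(48, 3042), 11469) = Add(3090, 11469) = 14559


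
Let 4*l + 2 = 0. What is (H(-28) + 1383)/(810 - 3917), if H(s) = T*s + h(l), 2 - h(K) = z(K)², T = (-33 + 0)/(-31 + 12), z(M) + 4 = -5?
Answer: -23852/59033 ≈ -0.40405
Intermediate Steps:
z(M) = -9 (z(M) = -4 - 5 = -9)
l = -½ (l = -½ + (¼)*0 = -½ + 0 = -½ ≈ -0.50000)
T = 33/19 (T = -33/(-19) = -33*(-1/19) = 33/19 ≈ 1.7368)
h(K) = -79 (h(K) = 2 - 1*(-9)² = 2 - 1*81 = 2 - 81 = -79)
H(s) = -79 + 33*s/19 (H(s) = 33*s/19 - 79 = -79 + 33*s/19)
(H(-28) + 1383)/(810 - 3917) = ((-79 + (33/19)*(-28)) + 1383)/(810 - 3917) = ((-79 - 924/19) + 1383)/(-3107) = (-2425/19 + 1383)*(-1/3107) = (23852/19)*(-1/3107) = -23852/59033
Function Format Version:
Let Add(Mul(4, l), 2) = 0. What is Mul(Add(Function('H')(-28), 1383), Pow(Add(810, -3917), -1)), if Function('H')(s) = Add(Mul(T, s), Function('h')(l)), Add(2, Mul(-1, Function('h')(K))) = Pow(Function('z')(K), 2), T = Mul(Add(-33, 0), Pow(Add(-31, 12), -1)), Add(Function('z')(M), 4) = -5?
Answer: Rational(-23852, 59033) ≈ -0.40405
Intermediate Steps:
Function('z')(M) = -9 (Function('z')(M) = Add(-4, -5) = -9)
l = Rational(-1, 2) (l = Add(Rational(-1, 2), Mul(Rational(1, 4), 0)) = Add(Rational(-1, 2), 0) = Rational(-1, 2) ≈ -0.50000)
T = Rational(33, 19) (T = Mul(-33, Pow(-19, -1)) = Mul(-33, Rational(-1, 19)) = Rational(33, 19) ≈ 1.7368)
Function('h')(K) = -79 (Function('h')(K) = Add(2, Mul(-1, Pow(-9, 2))) = Add(2, Mul(-1, 81)) = Add(2, -81) = -79)
Function('H')(s) = Add(-79, Mul(Rational(33, 19), s)) (Function('H')(s) = Add(Mul(Rational(33, 19), s), -79) = Add(-79, Mul(Rational(33, 19), s)))
Mul(Add(Function('H')(-28), 1383), Pow(Add(810, -3917), -1)) = Mul(Add(Add(-79, Mul(Rational(33, 19), -28)), 1383), Pow(Add(810, -3917), -1)) = Mul(Add(Add(-79, Rational(-924, 19)), 1383), Pow(-3107, -1)) = Mul(Add(Rational(-2425, 19), 1383), Rational(-1, 3107)) = Mul(Rational(23852, 19), Rational(-1, 3107)) = Rational(-23852, 59033)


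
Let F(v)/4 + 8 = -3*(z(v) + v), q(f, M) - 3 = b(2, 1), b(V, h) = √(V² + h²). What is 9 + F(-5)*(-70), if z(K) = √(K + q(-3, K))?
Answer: -1951 + 840*√(-2 + √5) ≈ -1542.9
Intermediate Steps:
q(f, M) = 3 + √5 (q(f, M) = 3 + √(2² + 1²) = 3 + √(4 + 1) = 3 + √5)
z(K) = √(3 + K + √5) (z(K) = √(K + (3 + √5)) = √(3 + K + √5))
F(v) = -32 - 12*v - 12*√(3 + v + √5) (F(v) = -32 + 4*(-3*(√(3 + v + √5) + v)) = -32 + 4*(-3*(v + √(3 + v + √5))) = -32 + 4*(-3*v - 3*√(3 + v + √5)) = -32 + (-12*v - 12*√(3 + v + √5)) = -32 - 12*v - 12*√(3 + v + √5))
9 + F(-5)*(-70) = 9 + (-32 - 12*(-5) - 12*√(3 - 5 + √5))*(-70) = 9 + (-32 + 60 - 12*√(-2 + √5))*(-70) = 9 + (28 - 12*√(-2 + √5))*(-70) = 9 + (-1960 + 840*√(-2 + √5)) = -1951 + 840*√(-2 + √5)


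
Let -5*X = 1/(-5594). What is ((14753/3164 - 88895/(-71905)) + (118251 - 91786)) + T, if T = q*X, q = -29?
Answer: 16844445018308847/636338253740 ≈ 26471.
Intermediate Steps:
X = 1/27970 (X = -⅕/(-5594) = -⅕*(-1/5594) = 1/27970 ≈ 3.5753e-5)
T = -29/27970 (T = -29*1/27970 = -29/27970 ≈ -0.0010368)
((14753/3164 - 88895/(-71905)) + (118251 - 91786)) + T = ((14753/3164 - 88895/(-71905)) + (118251 - 91786)) - 29/27970 = ((14753*(1/3164) - 88895*(-1/71905)) + 26465) - 29/27970 = ((14753/3164 + 17779/14381) + 26465) - 29/27970 = (268415649/45501484 + 26465) - 29/27970 = 1204465189709/45501484 - 29/27970 = 16844445018308847/636338253740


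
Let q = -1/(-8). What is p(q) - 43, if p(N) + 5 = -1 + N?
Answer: -391/8 ≈ -48.875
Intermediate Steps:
q = ⅛ (q = -1*(-⅛) = ⅛ ≈ 0.12500)
p(N) = -6 + N (p(N) = -5 + (-1 + N) = -6 + N)
p(q) - 43 = (-6 + ⅛) - 43 = -47/8 - 43 = -391/8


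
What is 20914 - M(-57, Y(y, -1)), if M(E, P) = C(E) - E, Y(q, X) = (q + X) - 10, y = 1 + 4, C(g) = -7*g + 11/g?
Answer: 1166117/57 ≈ 20458.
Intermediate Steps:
y = 5
Y(q, X) = -10 + X + q (Y(q, X) = (X + q) - 10 = -10 + X + q)
M(E, P) = -8*E + 11/E (M(E, P) = (-7*E + 11/E) - E = -8*E + 11/E)
20914 - M(-57, Y(y, -1)) = 20914 - (-8*(-57) + 11/(-57)) = 20914 - (456 + 11*(-1/57)) = 20914 - (456 - 11/57) = 20914 - 1*25981/57 = 20914 - 25981/57 = 1166117/57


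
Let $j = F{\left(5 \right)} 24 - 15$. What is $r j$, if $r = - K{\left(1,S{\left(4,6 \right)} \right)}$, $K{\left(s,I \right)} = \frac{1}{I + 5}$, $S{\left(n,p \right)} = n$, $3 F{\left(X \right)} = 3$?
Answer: $-1$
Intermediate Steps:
$F{\left(X \right)} = 1$ ($F{\left(X \right)} = \frac{1}{3} \cdot 3 = 1$)
$K{\left(s,I \right)} = \frac{1}{5 + I}$
$j = 9$ ($j = 1 \cdot 24 - 15 = 24 - 15 = 9$)
$r = - \frac{1}{9}$ ($r = - \frac{1}{5 + 4} = - \frac{1}{9} \approx -0.11111$)
$r j = \left(- \frac{1}{9}\right) 9 = -1$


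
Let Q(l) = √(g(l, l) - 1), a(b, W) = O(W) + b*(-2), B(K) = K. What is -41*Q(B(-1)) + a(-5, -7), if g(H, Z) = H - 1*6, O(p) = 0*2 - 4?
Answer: 6 - 82*I*√2 ≈ 6.0 - 115.97*I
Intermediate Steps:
O(p) = -4 (O(p) = 0 - 4 = -4)
g(H, Z) = -6 + H (g(H, Z) = H - 6 = -6 + H)
a(b, W) = -4 - 2*b (a(b, W) = -4 + b*(-2) = -4 - 2*b)
Q(l) = √(-7 + l) (Q(l) = √((-6 + l) - 1) = √(-7 + l))
-41*Q(B(-1)) + a(-5, -7) = -41*√(-7 - 1) + (-4 - 2*(-5)) = -82*I*√2 + (-4 + 10) = -82*I*√2 + 6 = 6 - 82*I*√2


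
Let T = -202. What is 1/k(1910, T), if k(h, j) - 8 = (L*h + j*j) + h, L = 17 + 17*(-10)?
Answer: -1/249508 ≈ -4.0079e-6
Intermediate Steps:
L = -153 (L = 17 - 170 = -153)
k(h, j) = 8 + j**2 - 152*h (k(h, j) = 8 + ((-153*h + j*j) + h) = 8 + ((-153*h + j**2) + h) = 8 + ((j**2 - 153*h) + h) = 8 + (j**2 - 152*h) = 8 + j**2 - 152*h)
1/k(1910, T) = 1/(8 + (-202)**2 - 152*1910) = 1/(8 + 40804 - 290320) = 1/(-249508) = -1/249508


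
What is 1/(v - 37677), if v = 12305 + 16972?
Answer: -1/8400 ≈ -0.00011905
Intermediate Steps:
v = 29277
1/(v - 37677) = 1/(29277 - 37677) = 1/(-8400) = -1/8400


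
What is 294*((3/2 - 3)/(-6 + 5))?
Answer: 441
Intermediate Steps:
294*((3/2 - 3)/(-6 + 5)) = 294*((3*(1/2) - 3)/(-1)) = 294*((3/2 - 3)*(-1)) = 294*(-3/2*(-1)) = 294*(3/2) = 441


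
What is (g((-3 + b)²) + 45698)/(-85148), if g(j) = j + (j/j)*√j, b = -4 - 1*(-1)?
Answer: -11435/21287 ≈ -0.53718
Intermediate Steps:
b = -3 (b = -4 + 1 = -3)
g(j) = j + √j (g(j) = j + 1*√j = j + √j)
(g((-3 + b)²) + 45698)/(-85148) = (((-3 - 3)² + √((-3 - 3)²)) + 45698)/(-85148) = (((-6)² + √((-6)²)) + 45698)*(-1/85148) = ((36 + √36) + 45698)*(-1/85148) = ((36 + 6) + 45698)*(-1/85148) = (42 + 45698)*(-1/85148) = 45740*(-1/85148) = -11435/21287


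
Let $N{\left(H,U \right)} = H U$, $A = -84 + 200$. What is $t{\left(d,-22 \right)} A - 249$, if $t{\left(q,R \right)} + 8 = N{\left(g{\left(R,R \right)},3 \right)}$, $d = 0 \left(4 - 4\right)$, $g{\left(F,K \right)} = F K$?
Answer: $167255$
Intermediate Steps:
$A = 116$
$d = 0$ ($d = 0 \cdot 0 = 0$)
$t{\left(q,R \right)} = -8 + 3 R^{2}$ ($t{\left(q,R \right)} = -8 + R R 3 = -8 + R^{2} \cdot 3 = -8 + 3 R^{2}$)
$t{\left(d,-22 \right)} A - 249 = \left(-8 + 3 \left(-22\right)^{2}\right) 116 - 249 = \left(-8 + 3 \cdot 484\right) 116 - 249 = \left(-8 + 1452\right) 116 - 249 = 1444 \cdot 116 - 249 = 167504 - 249 = 167255$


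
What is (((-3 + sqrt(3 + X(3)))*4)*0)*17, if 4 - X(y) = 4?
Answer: 0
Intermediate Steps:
X(y) = 0 (X(y) = 4 - 1*4 = 4 - 4 = 0)
(((-3 + sqrt(3 + X(3)))*4)*0)*17 = (((-3 + sqrt(3 + 0))*4)*0)*17 = (((-3 + sqrt(3))*4)*0)*17 = ((-12 + 4*sqrt(3))*0)*17 = 0*17 = 0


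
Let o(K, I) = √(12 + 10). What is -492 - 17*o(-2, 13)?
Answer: -492 - 17*√22 ≈ -571.74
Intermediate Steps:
o(K, I) = √22
-492 - 17*o(-2, 13) = -492 - 17*√22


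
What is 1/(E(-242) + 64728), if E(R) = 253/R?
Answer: 22/1423993 ≈ 1.5450e-5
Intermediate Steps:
1/(E(-242) + 64728) = 1/(253/(-242) + 64728) = 1/(253*(-1/242) + 64728) = 1/(-23/22 + 64728) = 1/(1423993/22) = 22/1423993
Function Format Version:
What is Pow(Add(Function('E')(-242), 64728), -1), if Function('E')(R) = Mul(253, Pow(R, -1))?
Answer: Rational(22, 1423993) ≈ 1.5450e-5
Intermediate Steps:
Pow(Add(Function('E')(-242), 64728), -1) = Pow(Add(Mul(253, Pow(-242, -1)), 64728), -1) = Pow(Add(Mul(253, Rational(-1, 242)), 64728), -1) = Pow(Add(Rational(-23, 22), 64728), -1) = Pow(Rational(1423993, 22), -1) = Rational(22, 1423993)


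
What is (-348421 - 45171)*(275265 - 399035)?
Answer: 48714881840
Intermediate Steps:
(-348421 - 45171)*(275265 - 399035) = -393592*(-123770) = 48714881840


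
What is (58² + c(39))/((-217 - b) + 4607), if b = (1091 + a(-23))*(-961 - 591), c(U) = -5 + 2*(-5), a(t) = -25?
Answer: 3349/1658822 ≈ 0.0020189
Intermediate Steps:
c(U) = -15 (c(U) = -5 - 10 = -15)
b = -1654432 (b = (1091 - 25)*(-961 - 591) = 1066*(-1552) = -1654432)
(58² + c(39))/((-217 - b) + 4607) = (58² - 15)/((-217 - 1*(-1654432)) + 4607) = (3364 - 15)/((-217 + 1654432) + 4607) = 3349/(1654215 + 4607) = 3349/1658822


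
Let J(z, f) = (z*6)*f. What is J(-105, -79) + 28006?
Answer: 77776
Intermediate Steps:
J(z, f) = 6*f*z (J(z, f) = (6*z)*f = 6*f*z)
J(-105, -79) + 28006 = 6*(-79)*(-105) + 28006 = 49770 + 28006 = 77776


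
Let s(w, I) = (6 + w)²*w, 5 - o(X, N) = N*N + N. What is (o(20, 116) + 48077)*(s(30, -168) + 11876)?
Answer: 1751589560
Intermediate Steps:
o(X, N) = 5 - N - N² (o(X, N) = 5 - (N*N + N) = 5 - (N² + N) = 5 - (N + N²) = 5 + (-N - N²) = 5 - N - N²)
s(w, I) = w*(6 + w)²
(o(20, 116) + 48077)*(s(30, -168) + 11876) = ((5 - 1*116 - 1*116²) + 48077)*(30*(6 + 30)² + 11876) = ((5 - 116 - 1*13456) + 48077)*(30*36² + 11876) = ((5 - 116 - 13456) + 48077)*(30*1296 + 11876) = (-13567 + 48077)*(38880 + 11876) = 34510*50756 = 1751589560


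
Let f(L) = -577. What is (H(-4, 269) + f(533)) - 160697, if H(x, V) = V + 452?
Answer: -160553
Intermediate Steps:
H(x, V) = 452 + V
(H(-4, 269) + f(533)) - 160697 = ((452 + 269) - 577) - 160697 = (721 - 577) - 160697 = 144 - 160697 = -160553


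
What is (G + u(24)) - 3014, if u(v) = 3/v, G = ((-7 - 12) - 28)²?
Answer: -6439/8 ≈ -804.88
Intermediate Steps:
G = 2209 (G = (-19 - 28)² = (-47)² = 2209)
(G + u(24)) - 3014 = (2209 + 3/24) - 3014 = (2209 + 3*(1/24)) - 3014 = (2209 + ⅛) - 3014 = 17673/8 - 3014 = -6439/8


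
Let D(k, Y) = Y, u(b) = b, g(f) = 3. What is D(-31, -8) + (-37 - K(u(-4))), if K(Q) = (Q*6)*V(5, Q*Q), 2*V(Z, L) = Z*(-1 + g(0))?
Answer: 75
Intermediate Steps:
V(Z, L) = Z (V(Z, L) = (Z*(-1 + 3))/2 = (Z*2)/2 = (2*Z)/2 = Z)
K(Q) = 30*Q (K(Q) = (Q*6)*5 = (6*Q)*5 = 30*Q)
D(-31, -8) + (-37 - K(u(-4))) = -8 + (-37 - 30*(-4)) = -8 + (-37 - 1*(-120)) = -8 + (-37 + 120) = -8 + 83 = 75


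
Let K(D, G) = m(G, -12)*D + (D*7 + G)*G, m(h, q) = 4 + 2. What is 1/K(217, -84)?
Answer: -1/119238 ≈ -8.3866e-6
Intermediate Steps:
m(h, q) = 6
K(D, G) = 6*D + G*(G + 7*D) (K(D, G) = 6*D + (D*7 + G)*G = 6*D + (7*D + G)*G = 6*D + (G + 7*D)*G = 6*D + G*(G + 7*D))
1/K(217, -84) = 1/((-84)² + 6*217 + 7*217*(-84)) = 1/(7056 + 1302 - 127596) = 1/(-119238) = -1/119238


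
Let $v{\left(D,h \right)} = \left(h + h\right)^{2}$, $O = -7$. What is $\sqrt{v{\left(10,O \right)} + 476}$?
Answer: $4 \sqrt{42} \approx 25.923$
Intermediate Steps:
$v{\left(D,h \right)} = 4 h^{2}$ ($v{\left(D,h \right)} = \left(2 h\right)^{2} = 4 h^{2}$)
$\sqrt{v{\left(10,O \right)} + 476} = \sqrt{4 \left(-7\right)^{2} + 476} = \sqrt{4 \cdot 49 + 476} = \sqrt{196 + 476} = \sqrt{672} = 4 \sqrt{42}$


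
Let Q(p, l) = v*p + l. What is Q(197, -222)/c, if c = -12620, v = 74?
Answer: -3589/3155 ≈ -1.1376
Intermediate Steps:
Q(p, l) = l + 74*p (Q(p, l) = 74*p + l = l + 74*p)
Q(197, -222)/c = (-222 + 74*197)/(-12620) = (-222 + 14578)*(-1/12620) = 14356*(-1/12620) = -3589/3155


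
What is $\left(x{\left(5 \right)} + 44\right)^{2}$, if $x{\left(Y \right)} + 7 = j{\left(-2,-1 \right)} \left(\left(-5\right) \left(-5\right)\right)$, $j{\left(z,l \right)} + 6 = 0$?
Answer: $12769$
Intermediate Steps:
$j{\left(z,l \right)} = -6$ ($j{\left(z,l \right)} = -6 + 0 = -6$)
$x{\left(Y \right)} = -157$ ($x{\left(Y \right)} = -7 - 6 \left(\left(-5\right) \left(-5\right)\right) = -7 - 150 = -157$)
$\left(x{\left(5 \right)} + 44\right)^{2} = \left(-157 + 44\right)^{2} = \left(-113\right)^{2} = 12769$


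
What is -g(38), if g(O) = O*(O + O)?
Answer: -2888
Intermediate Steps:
g(O) = 2*O² (g(O) = O*(2*O) = 2*O²)
-g(38) = -2*38² = -2*1444 = -1*2888 = -2888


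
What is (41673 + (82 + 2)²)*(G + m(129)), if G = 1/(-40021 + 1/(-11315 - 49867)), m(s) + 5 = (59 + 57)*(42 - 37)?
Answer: 68606763293143347/2448564823 ≈ 2.8019e+7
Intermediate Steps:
m(s) = 575 (m(s) = -5 + (59 + 57)*(42 - 37) = -5 + 116*5 = -5 + 580 = 575)
G = -61182/2448564823 (G = 1/(-40021 + 1/(-61182)) = 1/(-40021 - 1/61182) = 1/(-2448564823/61182) = -61182/2448564823 ≈ -2.4987e-5)
(41673 + (82 + 2)²)*(G + m(129)) = (41673 + (82 + 2)²)*(-61182/2448564823 + 575) = (41673 + 84²)*(1407924712043/2448564823) = (41673 + 7056)*(1407924712043/2448564823) = 48729*(1407924712043/2448564823) = 68606763293143347/2448564823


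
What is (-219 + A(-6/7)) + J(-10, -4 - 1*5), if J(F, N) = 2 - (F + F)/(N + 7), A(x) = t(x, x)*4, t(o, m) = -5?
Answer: -247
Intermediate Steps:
A(x) = -20 (A(x) = -5*4 = -20)
J(F, N) = 2 - 2*F/(7 + N)
(-219 + A(-6/7)) + J(-10, -4 - 1*5) = (-219 - 20) + 2*(7 + (-4 - 1*5) - 1*(-10))/(7 + (-4 - 1*5)) = -239 + 2*(7 + (-4 - 5) + 10)/(7 + (-4 - 5)) = -239 + 2*(7 - 9 + 10)/(7 - 9) = -239 + 2*8/(-2) = -239 + 2*(-½)*8 = -239 - 8 = -247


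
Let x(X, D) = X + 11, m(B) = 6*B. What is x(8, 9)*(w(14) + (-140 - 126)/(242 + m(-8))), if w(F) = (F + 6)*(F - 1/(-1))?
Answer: 550373/97 ≈ 5673.9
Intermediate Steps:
w(F) = (1 + F)*(6 + F) (w(F) = (6 + F)*(F - 1*(-1)) = (6 + F)*(F + 1) = (6 + F)*(1 + F) = (1 + F)*(6 + F))
x(X, D) = 11 + X
x(8, 9)*(w(14) + (-140 - 126)/(242 + m(-8))) = (11 + 8)*((6 + 14**2 + 7*14) + (-140 - 126)/(242 + 6*(-8))) = 19*((6 + 196 + 98) - 266/(242 - 48)) = 19*(300 - 266/194) = 19*(300 - 266*1/194) = 19*(300 - 133/97) = 19*(28967/97) = 550373/97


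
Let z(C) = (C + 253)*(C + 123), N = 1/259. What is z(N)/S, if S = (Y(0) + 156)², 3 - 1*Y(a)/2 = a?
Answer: 521897756/440118441 ≈ 1.1858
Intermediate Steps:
Y(a) = 6 - 2*a
N = 1/259 ≈ 0.0038610
z(C) = (123 + C)*(253 + C) (z(C) = (253 + C)*(123 + C) = (123 + C)*(253 + C))
S = 26244 (S = ((6 - 2*0) + 156)² = ((6 + 0) + 156)² = (6 + 156)² = 162² = 26244)
z(N)/S = (31119 + (1/259)² + 376*(1/259))/26244 = (31119 + 1/67081 + 376/259)*(1/26244) = (2087591024/67081)*(1/26244) = 521897756/440118441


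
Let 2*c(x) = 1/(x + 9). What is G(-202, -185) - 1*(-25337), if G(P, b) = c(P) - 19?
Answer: 9772747/386 ≈ 25318.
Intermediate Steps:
c(x) = 1/(2*(9 + x)) (c(x) = 1/(2*(x + 9)) = 1/(2*(9 + x)))
G(P, b) = -19 + 1/(2*(9 + P)) (G(P, b) = 1/(2*(9 + P)) - 19 = -19 + 1/(2*(9 + P)))
G(-202, -185) - 1*(-25337) = (-341 - 38*(-202))/(2*(9 - 202)) - 1*(-25337) = (½)*(-341 + 7676)/(-193) + 25337 = (½)*(-1/193)*7335 + 25337 = -7335/386 + 25337 = 9772747/386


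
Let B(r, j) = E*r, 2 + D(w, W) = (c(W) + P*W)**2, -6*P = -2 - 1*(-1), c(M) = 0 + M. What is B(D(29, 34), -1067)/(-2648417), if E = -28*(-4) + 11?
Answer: -579863/7945251 ≈ -0.072982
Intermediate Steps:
c(M) = M
P = 1/6 (P = -(-2 - 1*(-1))/6 = -(-2 + 1)/6 = -1/6*(-1) = 1/6 ≈ 0.16667)
E = 123 (E = 112 + 11 = 123)
D(w, W) = -2 + 49*W**2/36 (D(w, W) = -2 + (W + W/6)**2 = -2 + (7*W/6)**2 = -2 + 49*W**2/36)
B(r, j) = 123*r
B(D(29, 34), -1067)/(-2648417) = (123*(-2 + (49/36)*34**2))/(-2648417) = (123*(-2 + (49/36)*1156))*(-1/2648417) = (123*(-2 + 14161/9))*(-1/2648417) = (123*(14143/9))*(-1/2648417) = (579863/3)*(-1/2648417) = -579863/7945251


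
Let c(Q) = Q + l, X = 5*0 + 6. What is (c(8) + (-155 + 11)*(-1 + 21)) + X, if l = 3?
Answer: -2863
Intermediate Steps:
X = 6 (X = 0 + 6 = 6)
c(Q) = 3 + Q (c(Q) = Q + 3 = 3 + Q)
(c(8) + (-155 + 11)*(-1 + 21)) + X = ((3 + 8) + (-155 + 11)*(-1 + 21)) + 6 = (11 - 144*20) + 6 = (11 - 2880) + 6 = -2869 + 6 = -2863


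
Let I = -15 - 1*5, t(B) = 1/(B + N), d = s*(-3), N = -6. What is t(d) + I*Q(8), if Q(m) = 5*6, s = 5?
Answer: -12601/21 ≈ -600.05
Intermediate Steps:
Q(m) = 30
d = -15 (d = 5*(-3) = -15)
t(B) = 1/(-6 + B) (t(B) = 1/(B - 6) = 1/(-6 + B))
I = -20 (I = -15 - 5 = -20)
t(d) + I*Q(8) = 1/(-6 - 15) - 20*30 = 1/(-21) - 600 = -1/21 - 600 = -12601/21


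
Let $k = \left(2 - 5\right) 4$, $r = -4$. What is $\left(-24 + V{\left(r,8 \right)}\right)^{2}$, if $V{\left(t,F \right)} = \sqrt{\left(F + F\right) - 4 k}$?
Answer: $256$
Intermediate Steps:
$k = -12$ ($k = \left(-3\right) 4 = -12$)
$V{\left(t,F \right)} = \sqrt{48 + 2 F}$ ($V{\left(t,F \right)} = \sqrt{\left(F + F\right) - -48} = \sqrt{2 F + 48} = \sqrt{48 + 2 F}$)
$\left(-24 + V{\left(r,8 \right)}\right)^{2} = \left(-24 + \sqrt{48 + 2 \cdot 8}\right)^{2} = \left(-24 + \sqrt{48 + 16}\right)^{2} = \left(-24 + \sqrt{64}\right)^{2} = \left(-24 + 8\right)^{2} = \left(-16\right)^{2} = 256$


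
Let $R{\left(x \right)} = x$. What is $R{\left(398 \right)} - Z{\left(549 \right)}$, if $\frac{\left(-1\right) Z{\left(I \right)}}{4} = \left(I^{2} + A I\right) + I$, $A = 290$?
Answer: $1845038$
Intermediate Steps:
$Z{\left(I \right)} = - 1164 I - 4 I^{2}$ ($Z{\left(I \right)} = - 4 \left(\left(I^{2} + 290 I\right) + I\right) = - 4 \left(I^{2} + 291 I\right) = - 1164 I - 4 I^{2}$)
$R{\left(398 \right)} - Z{\left(549 \right)} = 398 - \left(-4\right) 549 \left(291 + 549\right) = 398 - \left(-4\right) 549 \cdot 840 = 398 - -1844640 = 398 + 1844640 = 1845038$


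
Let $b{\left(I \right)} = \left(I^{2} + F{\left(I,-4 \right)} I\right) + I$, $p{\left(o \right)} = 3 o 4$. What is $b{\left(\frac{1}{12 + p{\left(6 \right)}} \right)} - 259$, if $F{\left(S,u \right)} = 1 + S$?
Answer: $- \frac{913667}{3528} \approx -258.98$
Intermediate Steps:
$p{\left(o \right)} = 12 o$
$b{\left(I \right)} = I + I^{2} + I \left(1 + I\right)$ ($b{\left(I \right)} = \left(I^{2} + \left(1 + I\right) I\right) + I = \left(I^{2} + I \left(1 + I\right)\right) + I = I + I^{2} + I \left(1 + I\right)$)
$b{\left(\frac{1}{12 + p{\left(6 \right)}} \right)} - 259 = \frac{2 \left(1 + \frac{1}{12 + 12 \cdot 6}\right)}{12 + 12 \cdot 6} - 259 = \frac{2 \left(1 + \frac{1}{12 + 72}\right)}{12 + 72} - 259 = \frac{2 \left(1 + \frac{1}{84}\right)}{84} - 259 = 2 \cdot \frac{1}{84} \left(1 + \frac{1}{84}\right) - 259 = 2 \cdot \frac{1}{84} \cdot \frac{85}{84} - 259 = \frac{85}{3528} - 259 = - \frac{913667}{3528}$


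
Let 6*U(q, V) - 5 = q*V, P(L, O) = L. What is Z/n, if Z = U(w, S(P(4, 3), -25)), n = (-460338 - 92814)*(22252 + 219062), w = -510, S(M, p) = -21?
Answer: -10715/800899930368 ≈ -1.3379e-8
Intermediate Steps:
U(q, V) = ⅚ + V*q/6 (U(q, V) = ⅚ + (q*V)/6 = ⅚ + (V*q)/6 = ⅚ + V*q/6)
n = -133483321728 (n = -553152*241314 = -133483321728)
Z = 10715/6 (Z = ⅚ + (⅙)*(-21)*(-510) = ⅚ + 1785 = 10715/6 ≈ 1785.8)
Z/n = (10715/6)/(-133483321728) = (10715/6)*(-1/133483321728) = -10715/800899930368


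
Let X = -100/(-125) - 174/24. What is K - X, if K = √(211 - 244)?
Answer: 129/20 + I*√33 ≈ 6.45 + 5.7446*I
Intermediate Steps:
X = -129/20 (X = -100*(-1/125) - 174*1/24 = ⅘ - 29/4 = -129/20 ≈ -6.4500)
K = I*√33 (K = √(-33) = I*√33 ≈ 5.7446*I)
K - X = I*√33 - 1*(-129/20) = I*√33 + 129/20 = 129/20 + I*√33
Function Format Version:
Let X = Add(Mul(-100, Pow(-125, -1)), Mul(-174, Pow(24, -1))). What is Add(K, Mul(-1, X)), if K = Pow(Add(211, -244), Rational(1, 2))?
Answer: Add(Rational(129, 20), Mul(I, Pow(33, Rational(1, 2)))) ≈ Add(6.4500, Mul(5.7446, I))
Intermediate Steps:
X = Rational(-129, 20) (X = Add(Mul(-100, Rational(-1, 125)), Mul(-174, Rational(1, 24))) = Add(Rational(4, 5), Rational(-29, 4)) = Rational(-129, 20) ≈ -6.4500)
K = Mul(I, Pow(33, Rational(1, 2))) (K = Pow(-33, Rational(1, 2)) = Mul(I, Pow(33, Rational(1, 2))) ≈ Mul(5.7446, I))
Add(K, Mul(-1, X)) = Add(Mul(I, Pow(33, Rational(1, 2))), Mul(-1, Rational(-129, 20))) = Add(Mul(I, Pow(33, Rational(1, 2))), Rational(129, 20)) = Add(Rational(129, 20), Mul(I, Pow(33, Rational(1, 2))))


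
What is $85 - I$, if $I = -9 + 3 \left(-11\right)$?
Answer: $127$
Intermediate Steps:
$I = -42$ ($I = -9 - 33 = -42$)
$85 - I = 85 - -42 = 85 + 42 = 127$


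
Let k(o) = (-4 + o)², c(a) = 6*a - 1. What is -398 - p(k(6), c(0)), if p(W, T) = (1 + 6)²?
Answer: -447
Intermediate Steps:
c(a) = -1 + 6*a
p(W, T) = 49 (p(W, T) = 7² = 49)
-398 - p(k(6), c(0)) = -398 - 1*49 = -398 - 49 = -447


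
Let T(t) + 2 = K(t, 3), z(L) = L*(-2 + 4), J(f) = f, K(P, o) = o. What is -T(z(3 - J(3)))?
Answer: -1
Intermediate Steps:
z(L) = 2*L (z(L) = L*2 = 2*L)
T(t) = 1 (T(t) = -2 + 3 = 1)
-T(z(3 - J(3))) = -1*1 = -1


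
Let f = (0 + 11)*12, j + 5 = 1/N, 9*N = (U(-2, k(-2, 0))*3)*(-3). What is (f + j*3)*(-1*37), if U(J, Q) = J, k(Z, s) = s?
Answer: -8769/2 ≈ -4384.5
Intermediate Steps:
N = 2 (N = (-2*3*(-3))/9 = (-6*(-3))/9 = (⅑)*18 = 2)
j = -9/2 (j = -5 + 1/2 = -5 + ½ = -9/2 ≈ -4.5000)
f = 132 (f = 11*12 = 132)
(f + j*3)*(-1*37) = (132 - 9/2*3)*(-1*37) = (132 - 27/2)*(-37) = (237/2)*(-37) = -8769/2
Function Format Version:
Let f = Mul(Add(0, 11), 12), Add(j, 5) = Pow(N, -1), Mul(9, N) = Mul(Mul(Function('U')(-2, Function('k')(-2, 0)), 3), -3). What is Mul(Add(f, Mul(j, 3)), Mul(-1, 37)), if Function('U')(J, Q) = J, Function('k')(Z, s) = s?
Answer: Rational(-8769, 2) ≈ -4384.5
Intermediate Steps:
N = 2 (N = Mul(Rational(1, 9), Mul(Mul(-2, 3), -3)) = Mul(Rational(1, 9), Mul(-6, -3)) = Mul(Rational(1, 9), 18) = 2)
j = Rational(-9, 2) (j = Add(-5, Pow(2, -1)) = Add(-5, Rational(1, 2)) = Rational(-9, 2) ≈ -4.5000)
f = 132 (f = Mul(11, 12) = 132)
Mul(Add(f, Mul(j, 3)), Mul(-1, 37)) = Mul(Add(132, Mul(Rational(-9, 2), 3)), Mul(-1, 37)) = Mul(Add(132, Rational(-27, 2)), -37) = Mul(Rational(237, 2), -37) = Rational(-8769, 2)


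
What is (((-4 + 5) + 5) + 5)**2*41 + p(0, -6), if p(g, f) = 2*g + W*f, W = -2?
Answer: 4973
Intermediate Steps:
p(g, f) = -2*f + 2*g (p(g, f) = 2*g - 2*f = -2*f + 2*g)
(((-4 + 5) + 5) + 5)**2*41 + p(0, -6) = (((-4 + 5) + 5) + 5)**2*41 + (-2*(-6) + 2*0) = ((1 + 5) + 5)**2*41 + (12 + 0) = (6 + 5)**2*41 + 12 = 11**2*41 + 12 = 121*41 + 12 = 4961 + 12 = 4973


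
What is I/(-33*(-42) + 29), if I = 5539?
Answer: 5539/1415 ≈ 3.9145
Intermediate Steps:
I/(-33*(-42) + 29) = 5539/(-33*(-42) + 29) = 5539/(1386 + 29) = 5539/1415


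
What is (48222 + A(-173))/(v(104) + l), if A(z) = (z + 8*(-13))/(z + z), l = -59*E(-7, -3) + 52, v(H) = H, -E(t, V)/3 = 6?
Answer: 16685089/421428 ≈ 39.592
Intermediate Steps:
E(t, V) = -18 (E(t, V) = -3*6 = -18)
l = 1114 (l = -59*(-18) + 52 = 1062 + 52 = 1114)
A(z) = (-104 + z)/(2*z) (A(z) = (z - 104)/((2*z)) = (-104 + z)*(1/(2*z)) = (-104 + z)/(2*z))
(48222 + A(-173))/(v(104) + l) = (48222 + (½)*(-104 - 173)/(-173))/(104 + 1114) = (48222 + (½)*(-1/173)*(-277))/1218 = (48222 + 277/346)*(1/1218) = (16685089/346)*(1/1218) = 16685089/421428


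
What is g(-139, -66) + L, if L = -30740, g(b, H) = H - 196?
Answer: -31002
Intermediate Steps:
g(b, H) = -196 + H
g(-139, -66) + L = (-196 - 66) - 30740 = -262 - 30740 = -31002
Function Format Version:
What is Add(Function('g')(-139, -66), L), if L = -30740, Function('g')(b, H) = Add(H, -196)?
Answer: -31002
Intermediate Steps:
Function('g')(b, H) = Add(-196, H)
Add(Function('g')(-139, -66), L) = Add(Add(-196, -66), -30740) = Add(-262, -30740) = -31002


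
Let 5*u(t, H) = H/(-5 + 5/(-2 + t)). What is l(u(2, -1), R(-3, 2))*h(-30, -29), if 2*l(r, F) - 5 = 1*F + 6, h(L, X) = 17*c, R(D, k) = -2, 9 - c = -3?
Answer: 918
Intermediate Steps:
c = 12 (c = 9 - 1*(-3) = 9 + 3 = 12)
h(L, X) = 204 (h(L, X) = 17*12 = 204)
u(t, H) = H/(5*(-5 + 5/(-2 + t))) (u(t, H) = (H/(-5 + 5/(-2 + t)))/5 = H/(5*(-5 + 5/(-2 + t))))
l(r, F) = 11/2 + F/2 (l(r, F) = 5/2 + (1*F + 6)/2 = 5/2 + (F + 6)/2 = 5/2 + (6 + F)/2 = 5/2 + (3 + F/2) = 11/2 + F/2)
l(u(2, -1), R(-3, 2))*h(-30, -29) = (11/2 + (1/2)*(-2))*204 = (11/2 - 1)*204 = (9/2)*204 = 918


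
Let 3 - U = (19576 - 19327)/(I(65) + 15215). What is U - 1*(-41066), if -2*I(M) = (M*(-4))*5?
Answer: 651559436/15865 ≈ 41069.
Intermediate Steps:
I(M) = 10*M (I(M) = -M*(-4)*5/2 = -(-4*M)*5/2 = -(-10)*M = 10*M)
U = 47346/15865 (U = 3 - (19576 - 19327)/(10*65 + 15215) = 3 - 249/(650 + 15215) = 3 - 249/15865 = 47346/15865 ≈ 2.9843)
U - 1*(-41066) = 47346/15865 - 1*(-41066) = 47346/15865 + 41066 = 651559436/15865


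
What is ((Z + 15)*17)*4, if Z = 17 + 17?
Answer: 3332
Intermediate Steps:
Z = 34
((Z + 15)*17)*4 = ((34 + 15)*17)*4 = (49*17)*4 = 833*4 = 3332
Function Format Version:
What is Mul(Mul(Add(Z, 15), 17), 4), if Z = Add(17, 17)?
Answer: 3332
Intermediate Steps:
Z = 34
Mul(Mul(Add(Z, 15), 17), 4) = Mul(Mul(Add(34, 15), 17), 4) = Mul(Mul(49, 17), 4) = Mul(833, 4) = 3332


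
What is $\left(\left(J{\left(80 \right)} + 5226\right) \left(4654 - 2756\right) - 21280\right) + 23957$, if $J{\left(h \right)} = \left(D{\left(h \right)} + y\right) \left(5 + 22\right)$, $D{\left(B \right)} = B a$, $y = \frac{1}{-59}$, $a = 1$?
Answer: $\frac{827205749}{59} \approx 1.402 \cdot 10^{7}$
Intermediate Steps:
$y = - \frac{1}{59} \approx -0.016949$
$D{\left(B \right)} = B$ ($D{\left(B \right)} = B 1 = B$)
$J{\left(h \right)} = - \frac{27}{59} + 27 h$ ($J{\left(h \right)} = \left(h - \frac{1}{59}\right) \left(5 + 22\right) = \left(- \frac{1}{59} + h\right) 27 = - \frac{27}{59} + 27 h$)
$\left(\left(J{\left(80 \right)} + 5226\right) \left(4654 - 2756\right) - 21280\right) + 23957 = \left(\left(\left(- \frac{27}{59} + 27 \cdot 80\right) + 5226\right) \left(4654 - 2756\right) - 21280\right) + 23957 = \left(\left(\left(- \frac{27}{59} + 2160\right) + 5226\right) 1898 - 21280\right) + 23957 = \left(\left(\frac{127413}{59} + 5226\right) 1898 - 21280\right) + 23957 = \left(\frac{435747}{59} \cdot 1898 - 21280\right) + 23957 = \left(\frac{827047806}{59} - 21280\right) + 23957 = \frac{825792286}{59} + 23957 = \frac{827205749}{59}$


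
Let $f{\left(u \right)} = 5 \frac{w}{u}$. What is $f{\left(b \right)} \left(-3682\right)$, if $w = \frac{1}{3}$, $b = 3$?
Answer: $- \frac{18410}{9} \approx -2045.6$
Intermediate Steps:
$w = \frac{1}{3} \approx 0.33333$
$f{\left(u \right)} = \frac{5}{3 u}$ ($f{\left(u \right)} = 5 \frac{1}{3 u} = \frac{5}{3 u}$)
$f{\left(b \right)} \left(-3682\right) = \frac{5}{3 \cdot 3} \left(-3682\right) = \frac{5}{3} \cdot \frac{1}{3} \left(-3682\right) = \frac{5}{9} \left(-3682\right) = - \frac{18410}{9}$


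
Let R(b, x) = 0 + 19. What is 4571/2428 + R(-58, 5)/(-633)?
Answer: 2847311/1536924 ≈ 1.8526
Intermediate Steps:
R(b, x) = 19
4571/2428 + R(-58, 5)/(-633) = 4571/2428 + 19/(-633) = 4571*(1/2428) + 19*(-1/633) = 4571/2428 - 19/633 = 2847311/1536924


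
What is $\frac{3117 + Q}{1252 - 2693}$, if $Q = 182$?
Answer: $- \frac{3299}{1441} \approx -2.2894$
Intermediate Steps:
$\frac{3117 + Q}{1252 - 2693} = \frac{3117 + 182}{1252 - 2693} = \frac{3299}{-1441} = 3299 \left(- \frac{1}{1441}\right) = - \frac{3299}{1441}$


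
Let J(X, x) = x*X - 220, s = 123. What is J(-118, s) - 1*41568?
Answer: -56302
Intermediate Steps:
J(X, x) = -220 + X*x (J(X, x) = X*x - 220 = -220 + X*x)
J(-118, s) - 1*41568 = (-220 - 118*123) - 1*41568 = (-220 - 14514) - 41568 = -14734 - 41568 = -56302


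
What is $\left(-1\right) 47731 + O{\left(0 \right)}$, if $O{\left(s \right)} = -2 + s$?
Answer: $-47733$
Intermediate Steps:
$\left(-1\right) 47731 + O{\left(0 \right)} = \left(-1\right) 47731 + \left(-2 + 0\right) = -47731 - 2 = -47733$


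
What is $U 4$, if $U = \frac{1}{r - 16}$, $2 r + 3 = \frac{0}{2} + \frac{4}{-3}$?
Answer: $- \frac{24}{109} \approx -0.22018$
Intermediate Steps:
$r = - \frac{13}{6}$ ($r = - \frac{3}{2} + \frac{\frac{0}{2} + \frac{4}{-3}}{2} = - \frac{3}{2} + \frac{0 \cdot \frac{1}{2} + 4 \left(- \frac{1}{3}\right)}{2} = - \frac{3}{2} + \frac{0 - \frac{4}{3}}{2} = - \frac{3}{2} + \frac{1}{2} \left(- \frac{4}{3}\right) = - \frac{3}{2} - \frac{2}{3} = - \frac{13}{6} \approx -2.1667$)
$U = - \frac{6}{109}$ ($U = \frac{1}{- \frac{13}{6} - 16} = \frac{1}{- \frac{109}{6}} = - \frac{6}{109} \approx -0.055046$)
$U 4 = \left(- \frac{6}{109}\right) 4 = - \frac{24}{109}$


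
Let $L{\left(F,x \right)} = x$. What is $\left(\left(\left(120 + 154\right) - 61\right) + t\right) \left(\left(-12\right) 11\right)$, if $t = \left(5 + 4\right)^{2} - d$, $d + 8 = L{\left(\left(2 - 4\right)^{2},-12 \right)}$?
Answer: $-41448$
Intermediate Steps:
$d = -20$ ($d = -8 - 12 = -20$)
$t = 101$ ($t = \left(5 + 4\right)^{2} - -20 = 9^{2} + 20 = 81 + 20 = 101$)
$\left(\left(\left(120 + 154\right) - 61\right) + t\right) \left(\left(-12\right) 11\right) = \left(\left(\left(120 + 154\right) - 61\right) + 101\right) \left(\left(-12\right) 11\right) = \left(\left(274 - 61\right) + 101\right) \left(-132\right) = \left(213 + 101\right) \left(-132\right) = 314 \left(-132\right) = -41448$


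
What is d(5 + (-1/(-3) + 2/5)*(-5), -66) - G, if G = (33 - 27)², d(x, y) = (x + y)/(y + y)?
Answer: -7031/198 ≈ -35.510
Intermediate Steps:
d(x, y) = (x + y)/(2*y) (d(x, y) = (x + y)/((2*y)) = (x + y)*(1/(2*y)) = (x + y)/(2*y))
G = 36 (G = 6² = 36)
d(5 + (-1/(-3) + 2/5)*(-5), -66) - G = (½)*((5 + (-1/(-3) + 2/5)*(-5)) - 66)/(-66) - 1*36 = (½)*(-1/66)*((5 + (-1*(-⅓) + 2*(⅕))*(-5)) - 66) - 36 = (½)*(-1/66)*((5 + (⅓ + ⅖)*(-5)) - 66) - 36 = (½)*(-1/66)*((5 + (11/15)*(-5)) - 66) - 36 = (½)*(-1/66)*((5 - 11/3) - 66) - 36 = (½)*(-1/66)*(4/3 - 66) - 36 = (½)*(-1/66)*(-194/3) - 36 = 97/198 - 36 = -7031/198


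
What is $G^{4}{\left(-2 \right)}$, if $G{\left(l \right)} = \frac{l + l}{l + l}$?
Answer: $1$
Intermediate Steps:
$G{\left(l \right)} = 1$ ($G{\left(l \right)} = \frac{2 l}{2 l} = 2 l \frac{1}{2 l} = 1$)
$G^{4}{\left(-2 \right)} = 1^{4} = 1$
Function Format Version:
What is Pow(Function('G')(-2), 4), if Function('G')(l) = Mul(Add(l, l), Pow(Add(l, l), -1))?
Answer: 1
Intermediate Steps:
Function('G')(l) = 1 (Function('G')(l) = Mul(Mul(2, l), Pow(Mul(2, l), -1)) = Mul(Mul(2, l), Mul(Rational(1, 2), Pow(l, -1))) = 1)
Pow(Function('G')(-2), 4) = Pow(1, 4) = 1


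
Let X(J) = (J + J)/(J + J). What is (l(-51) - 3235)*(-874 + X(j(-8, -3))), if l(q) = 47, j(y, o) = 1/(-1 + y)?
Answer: 2783124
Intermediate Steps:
X(J) = 1 (X(J) = (2*J)/((2*J)) = (2*J)*(1/(2*J)) = 1)
(l(-51) - 3235)*(-874 + X(j(-8, -3))) = (47 - 3235)*(-874 + 1) = -3188*(-873) = 2783124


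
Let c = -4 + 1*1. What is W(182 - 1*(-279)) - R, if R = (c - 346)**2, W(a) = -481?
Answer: -122282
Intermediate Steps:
c = -3 (c = -4 + 1 = -3)
R = 121801 (R = (-3 - 346)**2 = (-349)**2 = 121801)
W(182 - 1*(-279)) - R = -481 - 1*121801 = -481 - 121801 = -122282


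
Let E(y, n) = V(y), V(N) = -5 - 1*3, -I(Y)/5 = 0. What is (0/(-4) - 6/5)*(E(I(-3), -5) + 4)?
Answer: 24/5 ≈ 4.8000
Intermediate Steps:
I(Y) = 0 (I(Y) = -5*0 = 0)
V(N) = -8 (V(N) = -5 - 3 = -8)
E(y, n) = -8
(0/(-4) - 6/5)*(E(I(-3), -5) + 4) = (0/(-4) - 6/5)*(-8 + 4) = (0*(-¼) - 6*⅕)*(-4) = (0 - 6/5)*(-4) = -6/5*(-4) = 24/5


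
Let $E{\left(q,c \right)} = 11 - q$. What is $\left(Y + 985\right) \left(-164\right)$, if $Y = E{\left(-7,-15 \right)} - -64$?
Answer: $-174988$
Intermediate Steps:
$Y = 82$ ($Y = \left(11 - -7\right) - -64 = \left(11 + 7\right) + 64 = 18 + 64 = 82$)
$\left(Y + 985\right) \left(-164\right) = \left(82 + 985\right) \left(-164\right) = 1067 \left(-164\right) = -174988$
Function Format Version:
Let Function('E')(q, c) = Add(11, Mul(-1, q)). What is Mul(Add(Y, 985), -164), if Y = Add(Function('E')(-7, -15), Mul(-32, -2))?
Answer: -174988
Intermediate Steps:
Y = 82 (Y = Add(Add(11, Mul(-1, -7)), Mul(-32, -2)) = Add(Add(11, 7), 64) = Add(18, 64) = 82)
Mul(Add(Y, 985), -164) = Mul(Add(82, 985), -164) = Mul(1067, -164) = -174988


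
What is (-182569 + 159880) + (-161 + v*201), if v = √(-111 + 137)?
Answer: -22850 + 201*√26 ≈ -21825.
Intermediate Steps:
v = √26 ≈ 5.0990
(-182569 + 159880) + (-161 + v*201) = (-182569 + 159880) + (-161 + √26*201) = -22689 + (-161 + 201*√26) = -22850 + 201*√26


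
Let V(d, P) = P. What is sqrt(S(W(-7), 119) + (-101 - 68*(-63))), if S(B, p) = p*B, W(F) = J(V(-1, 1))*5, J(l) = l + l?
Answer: 3*sqrt(597) ≈ 73.301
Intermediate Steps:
J(l) = 2*l
W(F) = 10 (W(F) = (2*1)*5 = 2*5 = 10)
S(B, p) = B*p
sqrt(S(W(-7), 119) + (-101 - 68*(-63))) = sqrt(10*119 + (-101 - 68*(-63))) = sqrt(1190 + (-101 + 4284)) = sqrt(1190 + 4183) = sqrt(5373) = 3*sqrt(597)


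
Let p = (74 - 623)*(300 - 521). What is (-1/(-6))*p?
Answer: 40443/2 ≈ 20222.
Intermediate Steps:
p = 121329 (p = -549*(-221) = 121329)
(-1/(-6))*p = -1/(-6)*121329 = -1*(-1/6)*121329 = (1/6)*121329 = 40443/2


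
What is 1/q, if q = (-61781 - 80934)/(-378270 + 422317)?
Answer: -2591/8395 ≈ -0.30864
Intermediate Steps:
q = -8395/2591 (q = -142715/44047 = -142715*1/44047 = -8395/2591 ≈ -3.2401)
1/q = 1/(-8395/2591) = -2591/8395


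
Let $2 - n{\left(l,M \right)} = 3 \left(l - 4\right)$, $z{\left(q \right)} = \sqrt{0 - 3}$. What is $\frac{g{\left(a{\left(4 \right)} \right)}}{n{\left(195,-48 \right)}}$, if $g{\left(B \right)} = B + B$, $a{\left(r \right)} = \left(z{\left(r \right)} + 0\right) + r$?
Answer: $- \frac{8}{571} - \frac{2 i \sqrt{3}}{571} \approx -0.014011 - 0.0060667 i$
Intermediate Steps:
$z{\left(q \right)} = i \sqrt{3}$ ($z{\left(q \right)} = \sqrt{-3} = i \sqrt{3}$)
$n{\left(l,M \right)} = 14 - 3 l$ ($n{\left(l,M \right)} = 2 - 3 \left(l - 4\right) = 2 - 3 \left(-4 + l\right) = 2 - \left(-12 + 3 l\right) = 14 - 3 l$)
$a{\left(r \right)} = r + i \sqrt{3}$ ($a{\left(r \right)} = \left(i \sqrt{3} + 0\right) + r = i \sqrt{3} + r = r + i \sqrt{3}$)
$g{\left(B \right)} = 2 B$
$\frac{g{\left(a{\left(4 \right)} \right)}}{n{\left(195,-48 \right)}} = \frac{2 \left(4 + i \sqrt{3}\right)}{14 - 585} = \frac{8 + 2 i \sqrt{3}}{14 - 585} = \frac{8 + 2 i \sqrt{3}}{-571} = \left(8 + 2 i \sqrt{3}\right) \left(- \frac{1}{571}\right) = - \frac{8}{571} - \frac{2 i \sqrt{3}}{571}$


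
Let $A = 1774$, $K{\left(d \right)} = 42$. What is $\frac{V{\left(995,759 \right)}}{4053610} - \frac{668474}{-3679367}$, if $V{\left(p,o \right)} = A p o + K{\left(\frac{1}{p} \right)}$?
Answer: $\frac{2466040870805722}{7457359432435} \approx 330.69$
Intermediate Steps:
$V{\left(p,o \right)} = 42 + 1774 o p$ ($V{\left(p,o \right)} = 1774 p o + 42 = 1774 o p + 42 = 42 + 1774 o p$)
$\frac{V{\left(995,759 \right)}}{4053610} - \frac{668474}{-3679367} = \frac{42 + 1774 \cdot 759 \cdot 995}{4053610} - \frac{668474}{-3679367} = \left(42 + 1339733670\right) \frac{1}{4053610} - - \frac{668474}{3679367} = 1339733712 \cdot \frac{1}{4053610} + \frac{668474}{3679367} = \frac{669866856}{2026805} + \frac{668474}{3679367} = \frac{2466040870805722}{7457359432435}$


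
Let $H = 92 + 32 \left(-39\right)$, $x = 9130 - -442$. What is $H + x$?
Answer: $8416$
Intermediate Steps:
$x = 9572$ ($x = 9130 + 442 = 9572$)
$H = -1156$ ($H = 92 - 1248 = -1156$)
$H + x = -1156 + 9572 = 8416$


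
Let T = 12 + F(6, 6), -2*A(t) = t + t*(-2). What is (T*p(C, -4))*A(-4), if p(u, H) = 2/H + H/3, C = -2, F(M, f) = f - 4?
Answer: 154/3 ≈ 51.333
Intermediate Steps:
F(M, f) = -4 + f
A(t) = t/2 (A(t) = -(t + t*(-2))/2 = -(t - 2*t)/2 = -(-1)*t/2 = t/2)
T = 14 (T = 12 + (-4 + 6) = 12 + 2 = 14)
p(u, H) = 2/H + H/3 (p(u, H) = 2/H + H*(1/3) = 2/H + H/3)
(T*p(C, -4))*A(-4) = (14*(2/(-4) + (1/3)*(-4)))*((1/2)*(-4)) = (14*(2*(-1/4) - 4/3))*(-2) = (14*(-1/2 - 4/3))*(-2) = (14*(-11/6))*(-2) = -77/3*(-2) = 154/3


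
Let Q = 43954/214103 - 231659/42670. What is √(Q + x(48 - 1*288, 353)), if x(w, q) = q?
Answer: √1594209437137970/2141030 ≈ 18.649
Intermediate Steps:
Q = -11184291/2141030 (Q = 43954*(1/214103) - 231659*1/42670 = 43954/214103 - 13627/2510 = -11184291/2141030 ≈ -5.2238)
√(Q + x(48 - 1*288, 353)) = √(-11184291/2141030 + 353) = √(744599299/2141030) = √1594209437137970/2141030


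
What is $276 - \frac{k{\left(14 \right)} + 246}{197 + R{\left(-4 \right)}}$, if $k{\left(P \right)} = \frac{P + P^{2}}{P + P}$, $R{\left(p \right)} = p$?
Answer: $\frac{106029}{386} \approx 274.69$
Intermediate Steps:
$k{\left(P \right)} = \frac{P + P^{2}}{2 P}$
$276 - \frac{k{\left(14 \right)} + 246}{197 + R{\left(-4 \right)}} = 276 - \frac{\left(\frac{1}{2} + \frac{1}{2} \cdot 14\right) + 246}{197 - 4} = 276 - \frac{\left(\frac{1}{2} + 7\right) + 246}{193} = 276 - \left(\frac{15}{2} + 246\right) \frac{1}{193} = 276 - \frac{507}{2} \cdot \frac{1}{193} = 276 - \frac{507}{386} = \frac{106029}{386}$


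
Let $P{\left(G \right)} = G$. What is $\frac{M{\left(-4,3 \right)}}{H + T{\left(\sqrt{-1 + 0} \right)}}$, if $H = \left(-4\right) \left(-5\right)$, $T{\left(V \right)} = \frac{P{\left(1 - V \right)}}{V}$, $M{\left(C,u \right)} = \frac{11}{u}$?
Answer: $\frac{209}{1086} + \frac{11 i}{1086} \approx 0.19245 + 0.010129 i$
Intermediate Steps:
$T{\left(V \right)} = \frac{1 - V}{V}$
$H = 20$
$\frac{M{\left(-4,3 \right)}}{H + T{\left(\sqrt{-1 + 0} \right)}} = \frac{11 \cdot \frac{1}{3}}{20 + \frac{1 - \sqrt{-1 + 0}}{\sqrt{-1 + 0}}} = \frac{11 \cdot \frac{1}{3}}{20 + \frac{1 - \sqrt{-1}}{\sqrt{-1}}} = \frac{1}{20 + \frac{1 - i}{i}} \frac{11}{3} = \frac{1}{20 + - i \left(1 - i\right)} \frac{11}{3} = \frac{1}{20 - i \left(1 - i\right)} \frac{11}{3} = \frac{11}{3 \left(20 - i \left(1 - i\right)\right)}$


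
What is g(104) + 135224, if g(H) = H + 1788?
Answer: 137116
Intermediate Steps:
g(H) = 1788 + H
g(104) + 135224 = (1788 + 104) + 135224 = 1892 + 135224 = 137116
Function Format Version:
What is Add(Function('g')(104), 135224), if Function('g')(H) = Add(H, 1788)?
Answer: 137116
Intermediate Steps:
Function('g')(H) = Add(1788, H)
Add(Function('g')(104), 135224) = Add(Add(1788, 104), 135224) = Add(1892, 135224) = 137116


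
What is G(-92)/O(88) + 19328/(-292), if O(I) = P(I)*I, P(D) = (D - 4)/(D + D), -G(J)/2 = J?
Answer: -94756/1533 ≈ -61.811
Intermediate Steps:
G(J) = -2*J
P(D) = (-4 + D)/(2*D) (P(D) = (-4 + D)/((2*D)) = (-4 + D)*(1/(2*D)) = (-4 + D)/(2*D))
O(I) = -2 + I/2 (O(I) = ((-4 + I)/(2*I))*I = -2 + I/2)
G(-92)/O(88) + 19328/(-292) = (-2*(-92))/(-2 + (1/2)*88) + 19328/(-292) = 184/(-2 + 44) + 19328*(-1/292) = 184/42 - 4832/73 = 184*(1/42) - 4832/73 = 92/21 - 4832/73 = -94756/1533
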